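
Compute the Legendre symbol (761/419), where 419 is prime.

First reduce: 761 ≡ 342 (mod 419).
Pull out 2: since 419 ≡ 3 (mod 8), (2/419) = -1.
Reciprocity: 171 ≡ 3 and 419 ≡ 3 (mod 4), so (171/419) = −(419/171).
Reduce top mod 171: now compute (77/171).
Reciprocity: 77 ≡ 1 and 171 ≡ 3 (mod 4), so (77/171) = +(171/77).
Reduce top mod 77: now compute (17/77).
Reciprocity: 17 ≡ 1 and 77 ≡ 1 (mod 4), so (17/77) = +(77/17).
Reduce top mod 17: now compute (9/17).
Reciprocity: 9 ≡ 1 and 17 ≡ 1 (mod 4), so (9/17) = +(17/9).
Reduce top mod 9: now compute (8/9).
Pull out 2^3: since 9 ≡ 1 (mod 8), (2/9) = +1, so (2/9)^3 = +1.
Reached (1/9) = 1. Collecting the sign flips along the way, the symbol is +1.

1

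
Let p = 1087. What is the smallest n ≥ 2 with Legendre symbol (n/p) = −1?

(2/1087) = +1, so 2 is a residue.
(3/1087) = −1, so 3 is the smallest positive non-residue mod 1087.

3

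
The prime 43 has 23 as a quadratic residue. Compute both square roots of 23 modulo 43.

Since 43 ≡ 3 (mod 4), a square root of 23 is 23^((43+1)/4) = 23^11 mod 43.
Repeated squaring: 23^2≡13, 23^4≡40, 23^8≡9 (mod 43).
23^11 = 23^(8+2+1) ≡ 25 (mod 43).
Check: 25² = 625 ≡ 23 (mod 43). The two roots are 18 and 25.

18, 25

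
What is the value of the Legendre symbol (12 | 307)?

Pull out 2^2: since 307 ≡ 3 (mod 8), (2/307) = -1, so (2/307)^2 = +1.
Reciprocity: 3 ≡ 3 and 307 ≡ 3 (mod 4), so (3/307) = −(307/3).
Reduce top mod 3: now compute (1/3).
Reached (1/3) = 1. Collecting the sign flips along the way, the symbol is -1.

-1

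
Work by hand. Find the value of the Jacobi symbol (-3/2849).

First reduce: -3 ≡ 2846 (mod 2849).
Pull out 2: since 2849 ≡ 1 (mod 8), (2/2849) = +1.
Reciprocity: 1423 ≡ 3 and 2849 ≡ 1 (mod 4), so (1423/2849) = +(2849/1423).
Reduce top mod 1423: now compute (3/1423).
Reciprocity: 3 ≡ 3 and 1423 ≡ 3 (mod 4), so (3/1423) = −(1423/3).
Reduce top mod 3: now compute (1/3).
Reached (1/3) = 1. Collecting the sign flips along the way, the symbol is -1.

-1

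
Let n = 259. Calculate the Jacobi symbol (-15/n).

1

First reduce: -15 ≡ 244 (mod 259).
Pull out 2^2: since 259 ≡ 3 (mod 8), (2/259) = -1, so (2/259)^2 = +1.
Reciprocity: 61 ≡ 1 and 259 ≡ 3 (mod 4), so (61/259) = +(259/61).
Reduce top mod 61: now compute (15/61).
Reciprocity: 15 ≡ 3 and 61 ≡ 1 (mod 4), so (15/61) = +(61/15).
Reduce top mod 15: now compute (1/15).
Reached (1/15) = 1. Collecting the sign flips along the way, the symbol is +1.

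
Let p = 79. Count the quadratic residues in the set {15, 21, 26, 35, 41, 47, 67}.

3

(15/79) = -1 → non-residue.
(21/79) = +1 → QR.
(26/79) = +1 → QR.
(35/79) = -1 → non-residue.
(41/79) = -1 → non-residue.
(47/79) = -1 → non-residue.
(67/79) = +1 → QR.
Total quadratic residues among the 7: 3.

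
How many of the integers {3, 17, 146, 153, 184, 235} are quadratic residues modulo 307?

(3/307) = -1 → non-residue.
(17/307) = +1 → QR.
(146/307) = +1 → QR.
(153/307) = +1 → QR.
(184/307) = +1 → QR.
(235/307) = +1 → QR.
Total quadratic residues among the 6: 5.

5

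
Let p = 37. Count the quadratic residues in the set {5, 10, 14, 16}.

2

(5/37) = -1 → non-residue.
(10/37) = +1 → QR.
(14/37) = -1 → non-residue.
(16/37) = +1 → QR.
Total quadratic residues among the 4: 2.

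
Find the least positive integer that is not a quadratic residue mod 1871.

(2/1871) = +1, so 2 is a residue.
(3/1871) = +1, so 3 is a residue.
(4/1871) = +1, so 4 is a residue.
(5/1871) = +1, so 5 is a residue.
(6/1871) = +1, so 6 is a residue.
(7/1871) = −1, so 7 is the smallest positive non-residue mod 1871.

7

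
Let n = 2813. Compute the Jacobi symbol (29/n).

0

Reciprocity: 29 ≡ 1 and 2813 ≡ 1 (mod 4), so (29/2813) = +(2813/29).
Reduce top mod 29: now compute (0/29).
Top reduces to 0: gcd > 1, so the symbol is 0.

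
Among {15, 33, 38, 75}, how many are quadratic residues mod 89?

0

(15/89) = -1 → non-residue.
(33/89) = -1 → non-residue.
(38/89) = -1 → non-residue.
(75/89) = -1 → non-residue.
Total quadratic residues among the 4: 0.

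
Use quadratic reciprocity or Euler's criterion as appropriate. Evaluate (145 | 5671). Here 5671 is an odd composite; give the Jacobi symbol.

1

Reciprocity: 145 ≡ 1 and 5671 ≡ 3 (mod 4), so (145/5671) = +(5671/145).
Reduce top mod 145: now compute (16/145).
Pull out 2^4: since 145 ≡ 1 (mod 8), (2/145) = +1, so (2/145)^4 = +1.
Reached (1/145) = 1. Collecting the sign flips along the way, the symbol is +1.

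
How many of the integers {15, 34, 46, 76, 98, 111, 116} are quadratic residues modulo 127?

4

(15/127) = +1 → QR.
(34/127) = +1 → QR.
(46/127) = -1 → non-residue.
(76/127) = +1 → QR.
(98/127) = +1 → QR.
(111/127) = -1 → non-residue.
(116/127) = -1 → non-residue.
Total quadratic residues among the 7: 4.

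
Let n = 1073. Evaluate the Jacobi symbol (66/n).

Pull out 2: since 1073 ≡ 1 (mod 8), (2/1073) = +1.
Reciprocity: 33 ≡ 1 and 1073 ≡ 1 (mod 4), so (33/1073) = +(1073/33).
Reduce top mod 33: now compute (17/33).
Reciprocity: 17 ≡ 1 and 33 ≡ 1 (mod 4), so (17/33) = +(33/17).
Reduce top mod 17: now compute (16/17).
Pull out 2^4: since 17 ≡ 1 (mod 8), (2/17) = +1, so (2/17)^4 = +1.
Reached (1/17) = 1. Collecting the sign flips along the way, the symbol is +1.

1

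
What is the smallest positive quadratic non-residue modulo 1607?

5

(2/1607) = +1, so 2 is a residue.
(3/1607) = +1, so 3 is a residue.
(4/1607) = +1, so 4 is a residue.
(5/1607) = −1, so 5 is the smallest positive non-residue mod 1607.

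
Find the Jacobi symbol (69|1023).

0

Reciprocity: 69 ≡ 1 and 1023 ≡ 3 (mod 4), so (69/1023) = +(1023/69).
Reduce top mod 69: now compute (57/69).
Reciprocity: 57 ≡ 1 and 69 ≡ 1 (mod 4), so (57/69) = +(69/57).
Reduce top mod 57: now compute (12/57).
Pull out 2^2: since 57 ≡ 1 (mod 8), (2/57) = +1, so (2/57)^2 = +1.
Reciprocity: 3 ≡ 3 and 57 ≡ 1 (mod 4), so (3/57) = +(57/3).
Reduce top mod 3: now compute (0/3).
Top reduces to 0: gcd > 1, so the symbol is 0.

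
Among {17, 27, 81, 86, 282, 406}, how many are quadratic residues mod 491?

4

(17/491) = +1 → QR.
(27/491) = +1 → QR.
(81/491) = +1 → QR.
(86/491) = -1 → non-residue.
(282/491) = +1 → QR.
(406/491) = -1 → non-residue.
Total quadratic residues among the 6: 4.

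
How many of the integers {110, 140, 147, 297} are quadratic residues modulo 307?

1

(110/307) = +1 → QR.
(140/307) = -1 → non-residue.
(147/307) = -1 → non-residue.
(297/307) = -1 → non-residue.
Total quadratic residues among the 4: 1.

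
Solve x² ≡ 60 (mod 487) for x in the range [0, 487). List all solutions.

39, 448

Since 487 ≡ 3 (mod 4), a square root of 60 is 60^((487+1)/4) = 60^122 mod 487.
Repeated squaring: 60^2≡191, 60^4≡443, 60^8≡475, 60^16≡144, 60^32≡282, 60^64≡143 (mod 487).
60^122 = 60^(64+32+16+8+2) ≡ 39 (mod 487).
Check: 39² = 1521 ≡ 60 (mod 487). The two roots are 39 and 448.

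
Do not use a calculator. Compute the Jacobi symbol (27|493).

Reciprocity: 27 ≡ 3 and 493 ≡ 1 (mod 4), so (27/493) = +(493/27).
Reduce top mod 27: now compute (7/27).
Reciprocity: 7 ≡ 3 and 27 ≡ 3 (mod 4), so (7/27) = −(27/7).
Reduce top mod 7: now compute (6/7).
Pull out 2: since 7 ≡ 7 (mod 8), (2/7) = +1.
Reciprocity: 3 ≡ 3 and 7 ≡ 3 (mod 4), so (3/7) = −(7/3).
Reduce top mod 3: now compute (1/3).
Reached (1/3) = 1. Collecting the sign flips along the way, the symbol is +1.

1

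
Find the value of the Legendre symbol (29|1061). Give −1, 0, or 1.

Reciprocity: 29 ≡ 1 and 1061 ≡ 1 (mod 4), so (29/1061) = +(1061/29).
Reduce top mod 29: now compute (17/29).
Reciprocity: 17 ≡ 1 and 29 ≡ 1 (mod 4), so (17/29) = +(29/17).
Reduce top mod 17: now compute (12/17).
Pull out 2^2: since 17 ≡ 1 (mod 8), (2/17) = +1, so (2/17)^2 = +1.
Reciprocity: 3 ≡ 3 and 17 ≡ 1 (mod 4), so (3/17) = +(17/3).
Reduce top mod 3: now compute (2/3).
Pull out 2: since 3 ≡ 3 (mod 8), (2/3) = -1.
Reached (1/3) = 1. Collecting the sign flips along the way, the symbol is -1.

-1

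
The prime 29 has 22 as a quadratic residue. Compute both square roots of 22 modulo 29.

29 ≡ 1 (mod 4), so we find a root by search.
Trying successive values, 14² = 196 ≡ 22 (mod 29). The other root is 29 − 14 = 15.

14, 15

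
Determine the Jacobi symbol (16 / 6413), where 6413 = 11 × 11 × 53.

Pull out 2^4: since 6413 ≡ 5 (mod 8), (2/6413) = -1, so (2/6413)^4 = +1.
Reached (1/6413) = 1. Collecting the sign flips along the way, the symbol is +1.

1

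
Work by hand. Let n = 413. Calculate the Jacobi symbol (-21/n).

First reduce: -21 ≡ 392 (mod 413).
Pull out 2^3: since 413 ≡ 5 (mod 8), (2/413) = -1, so (2/413)^3 = -1.
Reciprocity: 49 ≡ 1 and 413 ≡ 1 (mod 4), so (49/413) = +(413/49).
Reduce top mod 49: now compute (21/49).
Reciprocity: 21 ≡ 1 and 49 ≡ 1 (mod 4), so (21/49) = +(49/21).
Reduce top mod 21: now compute (7/21).
Reciprocity: 7 ≡ 3 and 21 ≡ 1 (mod 4), so (7/21) = +(21/7).
Reduce top mod 7: now compute (0/7).
Top reduces to 0: gcd > 1, so the symbol is 0.

0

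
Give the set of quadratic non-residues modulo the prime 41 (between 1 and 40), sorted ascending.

3 6 7 11 12 13 14 15 17 19 22 24 26 27 28 29 30 34 35 38

Square k = 1,…,20 (k and 41−k give the same square):
1²=1, 2²=4, 3²=9, 4²=16, 5²=25, 6²=36, 7²≡8, 8²≡23, 9²≡40, 10²≡18, 11²≡39, 12²≡21, 13²≡5, 14²≡32, 15²≡20, 16²≡10, 17²≡2, 18²≡37, 19²≡33, 20²≡31 (mod 41).
The residues are {1, 2, 4, 5, 8, 9, 10, 16, 18, 20, 21, 23, 25, 31, 32, 33, 36, 37, 39, 40}; the non-residues are the remaining 20 nonzero classes.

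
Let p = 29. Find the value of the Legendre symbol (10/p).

Euler's criterion: (10/29) ≡ 10^14 (mod 29).
10^2 ≡ 13 (mod 29)
10^4 ≡ 24 (mod 29)
10^8 ≡ 25 (mod 29)
10^14 = 10^(8+4+2) ≡ 28 (mod 29).
Result is 28 ≡ −1, so (10/29) = −1.

-1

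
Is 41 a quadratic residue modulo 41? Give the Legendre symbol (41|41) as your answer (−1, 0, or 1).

0

First reduce: 41 ≡ 0 (mod 41).
Top reduces to 0: gcd > 1, so the symbol is 0.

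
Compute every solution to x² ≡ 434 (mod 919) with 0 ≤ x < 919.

153, 766

Since 919 ≡ 3 (mod 4), a square root of 434 is 434^((919+1)/4) = 434^230 mod 919.
Repeated squaring: 434^2≡880, 434^4≡602, 434^8≡318, 434^16≡34, 434^32≡237, 434^64≡110, 434^128≡153 (mod 919).
434^230 = 434^(128+64+32+4+2) ≡ 153 (mod 919).
Check: 153² = 23409 ≡ 434 (mod 919). The two roots are 153 and 766.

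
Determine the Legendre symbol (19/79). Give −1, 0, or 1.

1

Reciprocity: 19 ≡ 3 and 79 ≡ 3 (mod 4), so (19/79) = −(79/19).
Reduce top mod 19: now compute (3/19).
Reciprocity: 3 ≡ 3 and 19 ≡ 3 (mod 4), so (3/19) = −(19/3).
Reduce top mod 3: now compute (1/3).
Reached (1/3) = 1. Collecting the sign flips along the way, the symbol is +1.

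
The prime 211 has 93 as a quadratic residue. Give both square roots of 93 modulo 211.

Since 211 ≡ 3 (mod 4), a square root of 93 is 93^((211+1)/4) = 93^53 mod 211.
Repeated squaring: 93^2≡209, 93^4≡4, 93^8≡16, 93^16≡45, 93^32≡126 (mod 211).
93^53 = 93^(32+16+4+1) ≡ 84 (mod 211).
Check: 84² = 7056 ≡ 93 (mod 211). The two roots are 84 and 127.

84, 127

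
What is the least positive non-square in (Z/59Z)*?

(2/59) = −1, so 2 is the smallest positive non-residue mod 59.

2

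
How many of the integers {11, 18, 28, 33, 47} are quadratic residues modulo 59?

(11/59) = -1 → non-residue.
(18/59) = -1 → non-residue.
(28/59) = +1 → QR.
(33/59) = -1 → non-residue.
(47/59) = -1 → non-residue.
Total quadratic residues among the 5: 1.

1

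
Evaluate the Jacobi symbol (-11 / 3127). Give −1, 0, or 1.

First reduce: -11 ≡ 3116 (mod 3127).
Pull out 2^2: since 3127 ≡ 7 (mod 8), (2/3127) = +1, so (2/3127)^2 = +1.
Reciprocity: 779 ≡ 3 and 3127 ≡ 3 (mod 4), so (779/3127) = −(3127/779).
Reduce top mod 779: now compute (11/779).
Reciprocity: 11 ≡ 3 and 779 ≡ 3 (mod 4), so (11/779) = −(779/11).
Reduce top mod 11: now compute (9/11).
Reciprocity: 9 ≡ 1 and 11 ≡ 3 (mod 4), so (9/11) = +(11/9).
Reduce top mod 9: now compute (2/9).
Pull out 2: since 9 ≡ 1 (mod 8), (2/9) = +1.
Reached (1/9) = 1. Collecting the sign flips along the way, the symbol is +1.

1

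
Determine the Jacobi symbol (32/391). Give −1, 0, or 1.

Pull out 2^5: since 391 ≡ 7 (mod 8), (2/391) = +1, so (2/391)^5 = +1.
Reached (1/391) = 1. Collecting the sign flips along the way, the symbol is +1.

1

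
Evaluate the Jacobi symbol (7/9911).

Reciprocity: 7 ≡ 3 and 9911 ≡ 3 (mod 4), so (7/9911) = −(9911/7).
Reduce top mod 7: now compute (6/7).
Pull out 2: since 7 ≡ 7 (mod 8), (2/7) = +1.
Reciprocity: 3 ≡ 3 and 7 ≡ 3 (mod 4), so (3/7) = −(7/3).
Reduce top mod 3: now compute (1/3).
Reached (1/3) = 1. Collecting the sign flips along the way, the symbol is +1.

1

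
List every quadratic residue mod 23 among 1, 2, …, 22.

1, 2, 3, 4, 6, 8, 9, 12, 13, 16, 18

Square k = 1,…,11 (k and 23−k give the same square):
1²=1, 2²=4, 3²=9, 4²=16, 5²≡2, 6²≡13, 7²≡3, 8²≡18, 9²≡12, 10²≡8, 11²≡6 (mod 23).
So the quadratic residues mod 23 are {1, 2, 3, 4, 6, 8, 9, 12, 13, 16, 18}.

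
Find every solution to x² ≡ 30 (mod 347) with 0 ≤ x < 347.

Since 347 ≡ 3 (mod 4), a square root of 30 is 30^((347+1)/4) = 30^87 mod 347.
Repeated squaring: 30^2≡206, 30^4≡102, 30^8≡341, 30^16≡36, 30^32≡255, 30^64≡136 (mod 347).
30^87 = 30^(64+16+4+2+1) ≡ 270 (mod 347).
Check: 270² = 72900 ≡ 30 (mod 347). The two roots are 77 and 270.

77, 270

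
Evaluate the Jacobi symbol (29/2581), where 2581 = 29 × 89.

Reciprocity: 29 ≡ 1 and 2581 ≡ 1 (mod 4), so (29/2581) = +(2581/29).
Reduce top mod 29: now compute (0/29).
Top reduces to 0: gcd > 1, so the symbol is 0.

0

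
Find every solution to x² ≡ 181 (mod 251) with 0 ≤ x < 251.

92, 159

Since 251 ≡ 3 (mod 4), a square root of 181 is 181^((251+1)/4) = 181^63 mod 251.
Repeated squaring: 181^2≡131, 181^4≡93, 181^8≡115, 181^16≡173, 181^32≡60 (mod 251).
181^63 = 181^(32+16+8+4+2+1) ≡ 92 (mod 251).
Check: 92² = 8464 ≡ 181 (mod 251). The two roots are 92 and 159.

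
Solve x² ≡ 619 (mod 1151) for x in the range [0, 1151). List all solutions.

Since 1151 ≡ 3 (mod 4), a square root of 619 is 619^((1151+1)/4) = 619^288 mod 1151.
Repeated squaring: 619^2≡1029, 619^4≡1072, 619^8≡486, 619^16≡241, 619^32≡531, 619^64≡1117, 619^128≡5, 619^256≡25 (mod 1151).
619^288 = 619^(256+32) ≡ 614 (mod 1151).
Check: 614² = 376996 ≡ 619 (mod 1151). The two roots are 537 and 614.

537, 614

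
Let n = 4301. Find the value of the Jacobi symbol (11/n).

Reciprocity: 11 ≡ 3 and 4301 ≡ 1 (mod 4), so (11/4301) = +(4301/11).
Reduce top mod 11: now compute (0/11).
Top reduces to 0: gcd > 1, so the symbol is 0.

0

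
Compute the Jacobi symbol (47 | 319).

Reciprocity: 47 ≡ 3 and 319 ≡ 3 (mod 4), so (47/319) = −(319/47).
Reduce top mod 47: now compute (37/47).
Reciprocity: 37 ≡ 1 and 47 ≡ 3 (mod 4), so (37/47) = +(47/37).
Reduce top mod 37: now compute (10/37).
Pull out 2: since 37 ≡ 5 (mod 8), (2/37) = -1.
Reciprocity: 5 ≡ 1 and 37 ≡ 1 (mod 4), so (5/37) = +(37/5).
Reduce top mod 5: now compute (2/5).
Pull out 2: since 5 ≡ 5 (mod 8), (2/5) = -1.
Reached (1/5) = 1. Collecting the sign flips along the way, the symbol is -1.

-1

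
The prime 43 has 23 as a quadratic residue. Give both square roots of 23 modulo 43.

18, 25

Since 43 ≡ 3 (mod 4), a square root of 23 is 23^((43+1)/4) = 23^11 mod 43.
Repeated squaring: 23^2≡13, 23^4≡40, 23^8≡9 (mod 43).
23^11 = 23^(8+2+1) ≡ 25 (mod 43).
Check: 25² = 625 ≡ 23 (mod 43). The two roots are 18 and 25.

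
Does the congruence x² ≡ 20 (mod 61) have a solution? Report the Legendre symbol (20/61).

1

Pull out 2^2: since 61 ≡ 5 (mod 8), (2/61) = -1, so (2/61)^2 = +1.
Reciprocity: 5 ≡ 1 and 61 ≡ 1 (mod 4), so (5/61) = +(61/5).
Reduce top mod 5: now compute (1/5).
Reached (1/5) = 1. Collecting the sign flips along the way, the symbol is +1.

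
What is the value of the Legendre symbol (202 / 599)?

Pull out 2: since 599 ≡ 7 (mod 8), (2/599) = +1.
Reciprocity: 101 ≡ 1 and 599 ≡ 3 (mod 4), so (101/599) = +(599/101).
Reduce top mod 101: now compute (94/101).
Pull out 2: since 101 ≡ 5 (mod 8), (2/101) = -1.
Reciprocity: 47 ≡ 3 and 101 ≡ 1 (mod 4), so (47/101) = +(101/47).
Reduce top mod 47: now compute (7/47).
Reciprocity: 7 ≡ 3 and 47 ≡ 3 (mod 4), so (7/47) = −(47/7).
Reduce top mod 7: now compute (5/7).
Reciprocity: 5 ≡ 1 and 7 ≡ 3 (mod 4), so (5/7) = +(7/5).
Reduce top mod 5: now compute (2/5).
Pull out 2: since 5 ≡ 5 (mod 8), (2/5) = -1.
Reached (1/5) = 1. Collecting the sign flips along the way, the symbol is -1.

-1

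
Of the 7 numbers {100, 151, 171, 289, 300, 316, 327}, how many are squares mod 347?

(100/347) = +1 → QR.
(151/347) = -1 → non-residue.
(171/347) = -1 → non-residue.
(289/347) = +1 → QR.
(300/347) = +1 → QR.
(316/347) = -1 → non-residue.
(327/347) = +1 → QR.
Total quadratic residues among the 7: 4.

4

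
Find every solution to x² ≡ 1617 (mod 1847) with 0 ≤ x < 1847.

Since 1847 ≡ 3 (mod 4), a square root of 1617 is 1617^((1847+1)/4) = 1617^462 mod 1847.
Repeated squaring: 1617^2≡1184, 1617^4≡1830, 1617^8≡289, 1617^16≡406, 1617^32≡453, 1617^64≡192, 1617^128≡1771, 1617^256≡235 (mod 1847).
1617^462 = 1617^(256+128+64+8+4+2) ≡ 1424 (mod 1847).
Check: 1424² = 2027776 ≡ 1617 (mod 1847). The two roots are 423 and 1424.

423, 1424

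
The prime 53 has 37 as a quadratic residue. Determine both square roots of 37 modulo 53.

14, 39

53 ≡ 1 (mod 4), so we find a root by search.
Trying successive values, 14² = 196 ≡ 37 (mod 53). The other root is 53 − 14 = 39.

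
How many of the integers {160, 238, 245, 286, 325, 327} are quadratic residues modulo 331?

(160/331) = -1 → non-residue.
(238/331) = +1 → QR.
(245/331) = +1 → QR.
(286/331) = -1 → non-residue.
(325/331) = -1 → non-residue.
(327/331) = -1 → non-residue.
Total quadratic residues among the 6: 2.

2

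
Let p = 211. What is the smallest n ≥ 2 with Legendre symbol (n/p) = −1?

2

(2/211) = −1, so 2 is the smallest positive non-residue mod 211.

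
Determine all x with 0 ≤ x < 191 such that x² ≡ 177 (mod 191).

Since 191 ≡ 3 (mod 4), a square root of 177 is 177^((191+1)/4) = 177^48 mod 191.
Repeated squaring: 177^2≡5, 177^4≡25, 177^8≡52, 177^16≡30, 177^32≡136 (mod 191).
177^48 = 177^(32+16) ≡ 69 (mod 191).
Check: 69² = 4761 ≡ 177 (mod 191). The two roots are 69 and 122.

69, 122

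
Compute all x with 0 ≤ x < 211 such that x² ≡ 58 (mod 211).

Since 211 ≡ 3 (mod 4), a square root of 58 is 58^((211+1)/4) = 58^53 mod 211.
Repeated squaring: 58^2≡199, 58^4≡144, 58^8≡58, 58^16≡199, 58^32≡144 (mod 211).
58^53 = 58^(32+16+4+1) ≡ 144 (mod 211).
Check: 144² = 20736 ≡ 58 (mod 211). The two roots are 67 and 144.

67, 144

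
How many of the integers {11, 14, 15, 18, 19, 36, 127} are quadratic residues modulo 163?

(11/163) = -1 → non-residue.
(14/163) = +1 → QR.
(15/163) = +1 → QR.
(18/163) = -1 → non-residue.
(19/163) = -1 → non-residue.
(36/163) = +1 → QR.
(127/163) = -1 → non-residue.
Total quadratic residues among the 7: 3.

3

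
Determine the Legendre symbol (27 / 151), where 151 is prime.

-1

Euler's criterion: (27/151) ≡ 27^75 (mod 151).
27^2 ≡ 125 (mod 151)
27^4 ≡ 72 (mod 151)
27^8 ≡ 50 (mod 151)
27^16 ≡ 84 (mod 151)
27^32 ≡ 110 (mod 151)
27^64 ≡ 20 (mod 151)
27^75 = 27^(64+8+2+1) ≡ 150 (mod 151).
Result is 150 ≡ −1, so (27/151) = −1.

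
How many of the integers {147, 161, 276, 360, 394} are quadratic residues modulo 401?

3

(147/401) = -1 → non-residue.
(161/401) = -1 → non-residue.
(276/401) = +1 → QR.
(360/401) = +1 → QR.
(394/401) = +1 → QR.
Total quadratic residues among the 5: 3.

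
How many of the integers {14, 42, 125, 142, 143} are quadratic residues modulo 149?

4

(14/149) = -1 → non-residue.
(42/149) = +1 → QR.
(125/149) = +1 → QR.
(142/149) = +1 → QR.
(143/149) = +1 → QR.
Total quadratic residues among the 5: 4.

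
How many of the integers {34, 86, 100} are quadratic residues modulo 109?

2

(34/109) = +1 → QR.
(86/109) = -1 → non-residue.
(100/109) = +1 → QR.
Total quadratic residues among the 3: 2.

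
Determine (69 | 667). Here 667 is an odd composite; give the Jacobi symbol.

Reciprocity: 69 ≡ 1 and 667 ≡ 3 (mod 4), so (69/667) = +(667/69).
Reduce top mod 69: now compute (46/69).
Pull out 2: since 69 ≡ 5 (mod 8), (2/69) = -1.
Reciprocity: 23 ≡ 3 and 69 ≡ 1 (mod 4), so (23/69) = +(69/23).
Reduce top mod 23: now compute (0/23).
Top reduces to 0: gcd > 1, so the symbol is 0.

0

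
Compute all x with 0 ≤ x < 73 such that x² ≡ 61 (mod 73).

34, 39

73 ≡ 1 (mod 4), so we find a root by search.
Trying successive values, 34² = 1156 ≡ 61 (mod 73). The other root is 73 − 34 = 39.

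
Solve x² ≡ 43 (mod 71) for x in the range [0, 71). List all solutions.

16, 55

Since 71 ≡ 3 (mod 4), a square root of 43 is 43^((71+1)/4) = 43^18 mod 71.
Repeated squaring: 43^2≡3, 43^4≡9, 43^8≡10, 43^16≡29 (mod 71).
43^18 = 43^(16+2) ≡ 16 (mod 71).
Check: 16² = 256 ≡ 43 (mod 71). The two roots are 16 and 55.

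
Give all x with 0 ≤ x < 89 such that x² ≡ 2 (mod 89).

25, 64

89 ≡ 1 (mod 4), so we find a root by search.
Trying successive values, 25² = 625 ≡ 2 (mod 89). The other root is 89 − 25 = 64.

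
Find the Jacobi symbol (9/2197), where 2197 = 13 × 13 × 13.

Reciprocity: 9 ≡ 1 and 2197 ≡ 1 (mod 4), so (9/2197) = +(2197/9).
Reduce top mod 9: now compute (1/9).
Reached (1/9) = 1. Collecting the sign flips along the way, the symbol is +1.

1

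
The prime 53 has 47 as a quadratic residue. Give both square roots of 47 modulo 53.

53 ≡ 1 (mod 4), so we find a root by search.
Trying successive values, 10² = 100 ≡ 47 (mod 53). The other root is 53 − 10 = 43.

10, 43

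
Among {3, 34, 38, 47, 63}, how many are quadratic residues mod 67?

1

(3/67) = -1 → non-residue.
(34/67) = -1 → non-residue.
(38/67) = -1 → non-residue.
(47/67) = +1 → QR.
(63/67) = -1 → non-residue.
Total quadratic residues among the 5: 1.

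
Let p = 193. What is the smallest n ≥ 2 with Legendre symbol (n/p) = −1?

5

(2/193) = +1, so 2 is a residue.
(3/193) = +1, so 3 is a residue.
(4/193) = +1, so 4 is a residue.
(5/193) = −1, so 5 is the smallest positive non-residue mod 193.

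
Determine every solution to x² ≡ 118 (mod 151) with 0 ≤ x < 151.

32, 119

Since 151 ≡ 3 (mod 4), a square root of 118 is 118^((151+1)/4) = 118^38 mod 151.
Repeated squaring: 118^2≡32, 118^4≡118, 118^8≡32, 118^16≡118, 118^32≡32 (mod 151).
118^38 = 118^(32+4+2) ≡ 32 (mod 151).
Check: 32² = 1024 ≡ 118 (mod 151). The two roots are 32 and 119.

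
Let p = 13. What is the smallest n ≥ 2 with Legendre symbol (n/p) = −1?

2

(2/13) = −1, so 2 is the smallest positive non-residue mod 13.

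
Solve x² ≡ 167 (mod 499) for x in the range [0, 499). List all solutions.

243, 256

Since 499 ≡ 3 (mod 4), a square root of 167 is 167^((499+1)/4) = 167^125 mod 499.
Repeated squaring: 167^2≡444, 167^4≡31, 167^8≡462, 167^16≡371, 167^32≡416, 167^64≡402 (mod 499).
167^125 = 167^(64+32+16+8+4+1) ≡ 256 (mod 499).
Check: 256² = 65536 ≡ 167 (mod 499). The two roots are 243 and 256.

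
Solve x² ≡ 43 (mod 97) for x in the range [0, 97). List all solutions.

25, 72

97 ≡ 1 (mod 4), so we find a root by search.
Trying successive values, 25² = 625 ≡ 43 (mod 97). The other root is 97 − 25 = 72.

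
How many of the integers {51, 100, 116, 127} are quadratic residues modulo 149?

(51/149) = -1 → non-residue.
(100/149) = +1 → QR.
(116/149) = +1 → QR.
(127/149) = +1 → QR.
Total quadratic residues among the 4: 3.

3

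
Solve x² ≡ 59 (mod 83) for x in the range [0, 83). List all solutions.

Since 83 ≡ 3 (mod 4), a square root of 59 is 59^((83+1)/4) = 59^21 mod 83.
Repeated squaring: 59^2≡78, 59^4≡25, 59^8≡44, 59^16≡27 (mod 83).
59^21 = 59^(16+4+1) ≡ 68 (mod 83).
Check: 68² = 4624 ≡ 59 (mod 83). The two roots are 15 and 68.

15, 68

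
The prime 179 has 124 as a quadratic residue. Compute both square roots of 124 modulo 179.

53, 126

Since 179 ≡ 3 (mod 4), a square root of 124 is 124^((179+1)/4) = 124^45 mod 179.
Repeated squaring: 124^2≡161, 124^4≡145, 124^8≡82, 124^16≡101, 124^32≡177 (mod 179).
124^45 = 124^(32+8+4+1) ≡ 126 (mod 179).
Check: 126² = 15876 ≡ 124 (mod 179). The two roots are 53 and 126.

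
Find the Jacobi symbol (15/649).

1

Reciprocity: 15 ≡ 3 and 649 ≡ 1 (mod 4), so (15/649) = +(649/15).
Reduce top mod 15: now compute (4/15).
Pull out 2^2: since 15 ≡ 7 (mod 8), (2/15) = +1, so (2/15)^2 = +1.
Reached (1/15) = 1. Collecting the sign flips along the way, the symbol is +1.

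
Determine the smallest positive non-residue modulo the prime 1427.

2

(2/1427) = −1, so 2 is the smallest positive non-residue mod 1427.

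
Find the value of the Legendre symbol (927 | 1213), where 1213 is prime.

Reciprocity: 927 ≡ 3 and 1213 ≡ 1 (mod 4), so (927/1213) = +(1213/927).
Reduce top mod 927: now compute (286/927).
Pull out 2: since 927 ≡ 7 (mod 8), (2/927) = +1.
Reciprocity: 143 ≡ 3 and 927 ≡ 3 (mod 4), so (143/927) = −(927/143).
Reduce top mod 143: now compute (69/143).
Reciprocity: 69 ≡ 1 and 143 ≡ 3 (mod 4), so (69/143) = +(143/69).
Reduce top mod 69: now compute (5/69).
Reciprocity: 5 ≡ 1 and 69 ≡ 1 (mod 4), so (5/69) = +(69/5).
Reduce top mod 5: now compute (4/5).
Pull out 2^2: since 5 ≡ 5 (mod 8), (2/5) = -1, so (2/5)^2 = +1.
Reached (1/5) = 1. Collecting the sign flips along the way, the symbol is -1.

-1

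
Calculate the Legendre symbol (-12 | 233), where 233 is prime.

-1

Euler's criterion: (-12/233) ≡ 221^116 (mod 233).
221^2 ≡ 144 (mod 233)
221^4 ≡ 232 (mod 233)
221^8 ≡ 1 (mod 233)
221^16 ≡ 1 (mod 233)
221^32 ≡ 1 (mod 233)
221^64 ≡ 1 (mod 233)
221^116 = 221^(64+32+16+4) ≡ 232 (mod 233).
Result is 232 ≡ −1, so (-12/233) = −1.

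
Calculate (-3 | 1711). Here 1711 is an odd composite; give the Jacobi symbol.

First reduce: -3 ≡ 1708 (mod 1711).
Pull out 2^2: since 1711 ≡ 7 (mod 8), (2/1711) = +1, so (2/1711)^2 = +1.
Reciprocity: 427 ≡ 3 and 1711 ≡ 3 (mod 4), so (427/1711) = −(1711/427).
Reduce top mod 427: now compute (3/427).
Reciprocity: 3 ≡ 3 and 427 ≡ 3 (mod 4), so (3/427) = −(427/3).
Reduce top mod 3: now compute (1/3).
Reached (1/3) = 1. Collecting the sign flips along the way, the symbol is +1.

1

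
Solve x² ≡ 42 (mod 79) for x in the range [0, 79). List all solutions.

11, 68

Since 79 ≡ 3 (mod 4), a square root of 42 is 42^((79+1)/4) = 42^20 mod 79.
Repeated squaring: 42^2≡26, 42^4≡44, 42^8≡40, 42^16≡20 (mod 79).
42^20 = 42^(16+4) ≡ 11 (mod 79).
Check: 11² = 121 ≡ 42 (mod 79). The two roots are 11 and 68.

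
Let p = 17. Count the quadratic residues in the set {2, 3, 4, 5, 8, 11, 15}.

(2/17) = +1 → QR.
(3/17) = -1 → non-residue.
(4/17) = +1 → QR.
(5/17) = -1 → non-residue.
(8/17) = +1 → QR.
(11/17) = -1 → non-residue.
(15/17) = +1 → QR.
Total quadratic residues among the 7: 4.

4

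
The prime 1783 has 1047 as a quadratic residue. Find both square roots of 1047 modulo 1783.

Since 1783 ≡ 3 (mod 4), a square root of 1047 is 1047^((1783+1)/4) = 1047^446 mod 1783.
Repeated squaring: 1047^2≡1447, 1047^4≡567, 1047^8≡549, 1047^16≡74, 1047^32≡127, 1047^64≡82, 1047^128≡1375, 1047^256≡645 (mod 1783).
1047^446 = 1047^(256+128+32+16+8+4+2) ≡ 545 (mod 1783).
Check: 545² = 297025 ≡ 1047 (mod 1783). The two roots are 545 and 1238.

545, 1238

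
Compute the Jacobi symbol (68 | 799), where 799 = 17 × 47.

0

Pull out 2^2: since 799 ≡ 7 (mod 8), (2/799) = +1, so (2/799)^2 = +1.
Reciprocity: 17 ≡ 1 and 799 ≡ 3 (mod 4), so (17/799) = +(799/17).
Reduce top mod 17: now compute (0/17).
Top reduces to 0: gcd > 1, so the symbol is 0.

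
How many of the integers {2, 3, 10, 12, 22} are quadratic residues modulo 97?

4

(2/97) = +1 → QR.
(3/97) = +1 → QR.
(10/97) = -1 → non-residue.
(12/97) = +1 → QR.
(22/97) = +1 → QR.
Total quadratic residues among the 5: 4.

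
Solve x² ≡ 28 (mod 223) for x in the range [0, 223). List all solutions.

Since 223 ≡ 3 (mod 4), a square root of 28 is 28^((223+1)/4) = 28^56 mod 223.
Repeated squaring: 28^2≡115, 28^4≡68, 28^8≡164, 28^16≡136, 28^32≡210 (mod 223).
28^56 = 28^(32+16+8) ≡ 171 (mod 223).
Check: 171² = 29241 ≡ 28 (mod 223). The two roots are 52 and 171.

52, 171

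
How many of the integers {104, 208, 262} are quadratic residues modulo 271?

(104/271) = -1 → non-residue.
(208/271) = -1 → non-residue.
(262/271) = -1 → non-residue.
Total quadratic residues among the 3: 0.

0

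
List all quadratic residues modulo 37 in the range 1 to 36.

1,3,4,7,9,10,11,12,16,21,25,26,27,28,30,33,34,36

Square k = 1,…,18 (k and 37−k give the same square):
1²=1, 2²=4, 3²=9, 4²=16, 5²=25, 6²=36, 7²≡12, 8²≡27, 9²≡7, 10²≡26, 11²≡10, 12²≡33, 13²≡21, 14²≡11, 15²≡3, 16²≡34, 17²≡30, 18²≡28 (mod 37).
So the quadratic residues mod 37 are {1, 3, 4, 7, 9, 10, 11, 12, 16, 21, 25, 26, 27, 28, 30, 33, 34, 36}.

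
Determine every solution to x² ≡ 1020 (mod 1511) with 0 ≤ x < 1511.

485, 1026

Since 1511 ≡ 3 (mod 4), a square root of 1020 is 1020^((1511+1)/4) = 1020^378 mod 1511.
Repeated squaring: 1020^2≡832, 1020^4≡186, 1020^8≡1354, 1020^16≡473, 1020^32≡101, 1020^64≡1135, 1020^128≡853, 1020^256≡818 (mod 1511).
1020^378 = 1020^(256+64+32+16+8+2) ≡ 1026 (mod 1511).
Check: 1026² = 1052676 ≡ 1020 (mod 1511). The two roots are 485 and 1026.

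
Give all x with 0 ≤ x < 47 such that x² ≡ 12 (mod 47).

23, 24

Since 47 ≡ 3 (mod 4), a square root of 12 is 12^((47+1)/4) = 12^12 mod 47.
Repeated squaring: 12^2≡3, 12^4≡9, 12^8≡34 (mod 47).
12^12 = 12^(8+4) ≡ 24 (mod 47).
Check: 24² = 576 ≡ 12 (mod 47). The two roots are 23 and 24.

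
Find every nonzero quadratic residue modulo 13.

Square k = 1,…,6 (k and 13−k give the same square):
1²=1, 2²=4, 3²=9, 4²≡3, 5²≡12, 6²≡10 (mod 13).
So the quadratic residues mod 13 are {1, 3, 4, 9, 10, 12}.

1, 3, 4, 9, 10, 12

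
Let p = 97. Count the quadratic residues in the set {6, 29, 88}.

(6/97) = +1 → QR.
(29/97) = -1 → non-residue.
(88/97) = +1 → QR.
Total quadratic residues among the 3: 2.

2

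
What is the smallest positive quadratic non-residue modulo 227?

(2/227) = −1, so 2 is the smallest positive non-residue mod 227.

2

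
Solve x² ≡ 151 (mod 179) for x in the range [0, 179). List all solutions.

35, 144

Since 179 ≡ 3 (mod 4), a square root of 151 is 151^((179+1)/4) = 151^45 mod 179.
Repeated squaring: 151^2≡68, 151^4≡149, 151^8≡5, 151^16≡25, 151^32≡88 (mod 179).
151^45 = 151^(32+8+4+1) ≡ 144 (mod 179).
Check: 144² = 20736 ≡ 151 (mod 179). The two roots are 35 and 144.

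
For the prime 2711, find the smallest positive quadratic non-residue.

7

(2/2711) = +1, so 2 is a residue.
(3/2711) = +1, so 3 is a residue.
(4/2711) = +1, so 4 is a residue.
(5/2711) = +1, so 5 is a residue.
(6/2711) = +1, so 6 is a residue.
(7/2711) = −1, so 7 is the smallest positive non-residue mod 2711.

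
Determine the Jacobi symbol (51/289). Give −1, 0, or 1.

0

Reciprocity: 51 ≡ 3 and 289 ≡ 1 (mod 4), so (51/289) = +(289/51).
Reduce top mod 51: now compute (34/51).
Pull out 2: since 51 ≡ 3 (mod 8), (2/51) = -1.
Reciprocity: 17 ≡ 1 and 51 ≡ 3 (mod 4), so (17/51) = +(51/17).
Reduce top mod 17: now compute (0/17).
Top reduces to 0: gcd > 1, so the symbol is 0.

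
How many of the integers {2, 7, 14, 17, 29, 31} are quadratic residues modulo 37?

(2/37) = -1 → non-residue.
(7/37) = +1 → QR.
(14/37) = -1 → non-residue.
(17/37) = -1 → non-residue.
(29/37) = -1 → non-residue.
(31/37) = -1 → non-residue.
Total quadratic residues among the 6: 1.

1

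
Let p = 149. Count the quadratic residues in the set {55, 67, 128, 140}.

2

(55/149) = -1 → non-residue.
(67/149) = +1 → QR.
(128/149) = -1 → non-residue.
(140/149) = +1 → QR.
Total quadratic residues among the 4: 2.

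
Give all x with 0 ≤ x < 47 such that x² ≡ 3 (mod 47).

12, 35

Since 47 ≡ 3 (mod 4), a square root of 3 is 3^((47+1)/4) = 3^12 mod 47.
Repeated squaring: 3^2≡9, 3^4≡34, 3^8≡28 (mod 47).
3^12 = 3^(8+4) ≡ 12 (mod 47).
Check: 12² = 144 ≡ 3 (mod 47). The two roots are 12 and 35.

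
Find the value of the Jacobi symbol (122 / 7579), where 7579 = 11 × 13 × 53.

-1

Pull out 2: since 7579 ≡ 3 (mod 8), (2/7579) = -1.
Reciprocity: 61 ≡ 1 and 7579 ≡ 3 (mod 4), so (61/7579) = +(7579/61).
Reduce top mod 61: now compute (15/61).
Reciprocity: 15 ≡ 3 and 61 ≡ 1 (mod 4), so (15/61) = +(61/15).
Reduce top mod 15: now compute (1/15).
Reached (1/15) = 1. Collecting the sign flips along the way, the symbol is -1.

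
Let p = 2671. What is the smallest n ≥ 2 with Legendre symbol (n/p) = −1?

(2/2671) = +1, so 2 is a residue.
(3/2671) = −1, so 3 is the smallest positive non-residue mod 2671.

3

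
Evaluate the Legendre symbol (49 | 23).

1

First reduce: 49 ≡ 3 (mod 23).
Reciprocity: 3 ≡ 3 and 23 ≡ 3 (mod 4), so (3/23) = −(23/3).
Reduce top mod 3: now compute (2/3).
Pull out 2: since 3 ≡ 3 (mod 8), (2/3) = -1.
Reached (1/3) = 1. Collecting the sign flips along the way, the symbol is +1.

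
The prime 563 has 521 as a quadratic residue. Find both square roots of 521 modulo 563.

Since 563 ≡ 3 (mod 4), a square root of 521 is 521^((563+1)/4) = 521^141 mod 563.
Repeated squaring: 521^2≡75, 521^4≡558, 521^8≡25, 521^16≡62, 521^32≡466, 521^64≡401, 521^128≡346 (mod 563).
521^141 = 521^(128+8+4+1) ≡ 262 (mod 563).
Check: 262² = 68644 ≡ 521 (mod 563). The two roots are 262 and 301.

262, 301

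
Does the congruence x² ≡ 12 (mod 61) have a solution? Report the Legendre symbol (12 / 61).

1

Pull out 2^2: since 61 ≡ 5 (mod 8), (2/61) = -1, so (2/61)^2 = +1.
Reciprocity: 3 ≡ 3 and 61 ≡ 1 (mod 4), so (3/61) = +(61/3).
Reduce top mod 3: now compute (1/3).
Reached (1/3) = 1. Collecting the sign flips along the way, the symbol is +1.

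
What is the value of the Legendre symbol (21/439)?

-1

Reciprocity: 21 ≡ 1 and 439 ≡ 3 (mod 4), so (21/439) = +(439/21).
Reduce top mod 21: now compute (19/21).
Reciprocity: 19 ≡ 3 and 21 ≡ 1 (mod 4), so (19/21) = +(21/19).
Reduce top mod 19: now compute (2/19).
Pull out 2: since 19 ≡ 3 (mod 8), (2/19) = -1.
Reached (1/19) = 1. Collecting the sign flips along the way, the symbol is -1.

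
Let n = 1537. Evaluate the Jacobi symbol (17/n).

-1

Reciprocity: 17 ≡ 1 and 1537 ≡ 1 (mod 4), so (17/1537) = +(1537/17).
Reduce top mod 17: now compute (7/17).
Reciprocity: 7 ≡ 3 and 17 ≡ 1 (mod 4), so (7/17) = +(17/7).
Reduce top mod 7: now compute (3/7).
Reciprocity: 3 ≡ 3 and 7 ≡ 3 (mod 4), so (3/7) = −(7/3).
Reduce top mod 3: now compute (1/3).
Reached (1/3) = 1. Collecting the sign flips along the way, the symbol is -1.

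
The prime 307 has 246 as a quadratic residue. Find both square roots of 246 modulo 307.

Since 307 ≡ 3 (mod 4), a square root of 246 is 246^((307+1)/4) = 246^77 mod 307.
Repeated squaring: 246^2≡37, 246^4≡141, 246^8≡233, 246^16≡257, 246^32≡44, 246^64≡94 (mod 307).
246^77 = 246^(64+8+4+1) ≡ 89 (mod 307).
Check: 89² = 7921 ≡ 246 (mod 307). The two roots are 89 and 218.

89, 218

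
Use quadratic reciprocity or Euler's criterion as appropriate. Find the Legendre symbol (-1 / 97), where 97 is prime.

1

First reduce: -1 ≡ 96 (mod 97).
Pull out 2^5: since 97 ≡ 1 (mod 8), (2/97) = +1, so (2/97)^5 = +1.
Reciprocity: 3 ≡ 3 and 97 ≡ 1 (mod 4), so (3/97) = +(97/3).
Reduce top mod 3: now compute (1/3).
Reached (1/3) = 1. Collecting the sign flips along the way, the symbol is +1.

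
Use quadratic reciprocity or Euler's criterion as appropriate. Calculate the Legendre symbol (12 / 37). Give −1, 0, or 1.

Pull out 2^2: since 37 ≡ 5 (mod 8), (2/37) = -1, so (2/37)^2 = +1.
Reciprocity: 3 ≡ 3 and 37 ≡ 1 (mod 4), so (3/37) = +(37/3).
Reduce top mod 3: now compute (1/3).
Reached (1/3) = 1. Collecting the sign flips along the way, the symbol is +1.

1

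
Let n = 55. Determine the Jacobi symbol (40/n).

Pull out 2^3: since 55 ≡ 7 (mod 8), (2/55) = +1, so (2/55)^3 = +1.
Reciprocity: 5 ≡ 1 and 55 ≡ 3 (mod 4), so (5/55) = +(55/5).
Reduce top mod 5: now compute (0/5).
Top reduces to 0: gcd > 1, so the symbol is 0.

0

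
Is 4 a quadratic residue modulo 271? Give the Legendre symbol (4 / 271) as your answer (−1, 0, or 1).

Euler's criterion: (4/271) ≡ 4^135 (mod 271).
4^2 ≡ 16 (mod 271)
4^4 ≡ 256 (mod 271)
4^8 ≡ 225 (mod 271)
4^16 ≡ 219 (mod 271)
4^32 ≡ 265 (mod 271)
4^64 ≡ 36 (mod 271)
4^128 ≡ 212 (mod 271)
4^135 = 4^(128+4+2+1) ≡ 1 (mod 271).
Result is 1, so (4/271) = 1.

1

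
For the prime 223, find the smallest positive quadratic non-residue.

3

(2/223) = +1, so 2 is a residue.
(3/223) = −1, so 3 is the smallest positive non-residue mod 223.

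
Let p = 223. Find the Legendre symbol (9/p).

Euler's criterion: (9/223) ≡ 9^111 (mod 223).
9^2 ≡ 81 (mod 223)
9^4 ≡ 94 (mod 223)
9^8 ≡ 139 (mod 223)
9^16 ≡ 143 (mod 223)
9^32 ≡ 156 (mod 223)
9^64 ≡ 29 (mod 223)
9^111 = 9^(64+32+8+4+2+1) ≡ 1 (mod 223).
Result is 1, so (9/223) = 1.

1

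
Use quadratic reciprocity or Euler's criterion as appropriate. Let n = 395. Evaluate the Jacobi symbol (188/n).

Pull out 2^2: since 395 ≡ 3 (mod 8), (2/395) = -1, so (2/395)^2 = +1.
Reciprocity: 47 ≡ 3 and 395 ≡ 3 (mod 4), so (47/395) = −(395/47).
Reduce top mod 47: now compute (19/47).
Reciprocity: 19 ≡ 3 and 47 ≡ 3 (mod 4), so (19/47) = −(47/19).
Reduce top mod 19: now compute (9/19).
Reciprocity: 9 ≡ 1 and 19 ≡ 3 (mod 4), so (9/19) = +(19/9).
Reduce top mod 9: now compute (1/9).
Reached (1/9) = 1. Collecting the sign flips along the way, the symbol is +1.

1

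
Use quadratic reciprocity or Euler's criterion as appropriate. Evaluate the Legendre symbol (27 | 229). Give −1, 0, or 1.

1

Reciprocity: 27 ≡ 3 and 229 ≡ 1 (mod 4), so (27/229) = +(229/27).
Reduce top mod 27: now compute (13/27).
Reciprocity: 13 ≡ 1 and 27 ≡ 3 (mod 4), so (13/27) = +(27/13).
Reduce top mod 13: now compute (1/13).
Reached (1/13) = 1. Collecting the sign flips along the way, the symbol is +1.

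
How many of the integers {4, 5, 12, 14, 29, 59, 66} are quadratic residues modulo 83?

4

(4/83) = +1 → QR.
(5/83) = -1 → non-residue.
(12/83) = +1 → QR.
(14/83) = -1 → non-residue.
(29/83) = +1 → QR.
(59/83) = +1 → QR.
(66/83) = -1 → non-residue.
Total quadratic residues among the 7: 4.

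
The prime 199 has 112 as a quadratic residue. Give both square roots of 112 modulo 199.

Since 199 ≡ 3 (mod 4), a square root of 112 is 112^((199+1)/4) = 112^50 mod 199.
Repeated squaring: 112^2≡7, 112^4≡49, 112^8≡13, 112^16≡169, 112^32≡104 (mod 199).
112^50 = 112^(32+16+2) ≡ 50 (mod 199).
Check: 50² = 2500 ≡ 112 (mod 199). The two roots are 50 and 149.

50, 149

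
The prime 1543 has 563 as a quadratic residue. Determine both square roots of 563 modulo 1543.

591, 952

Since 1543 ≡ 3 (mod 4), a square root of 563 is 563^((1543+1)/4) = 563^386 mod 1543.
Repeated squaring: 563^2≡654, 563^4≡305, 563^8≡445, 563^16≡521, 563^32≡1416, 563^64≡699, 563^128≡1013, 563^256≡74 (mod 1543).
563^386 = 563^(256+128+2) ≡ 952 (mod 1543).
Check: 952² = 906304 ≡ 563 (mod 1543). The two roots are 591 and 952.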